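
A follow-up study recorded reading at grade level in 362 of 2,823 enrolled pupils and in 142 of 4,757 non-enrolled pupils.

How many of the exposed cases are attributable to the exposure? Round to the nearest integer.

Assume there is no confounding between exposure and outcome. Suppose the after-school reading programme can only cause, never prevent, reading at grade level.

about 278 cases

p₁ = P(outcome | exposed) = 362/2823 = 0.12823
p₀ = P(outcome | unexposed) = 142/4757 = 0.029851
PN = (p₁ − p₀)/p₁ = (0.12823 − 0.029851) / 0.12823 ≈ 0.76721.
Attributable cases ≈ PN × (exposed cases) = 0.76721 × 362 ≈ 277.73.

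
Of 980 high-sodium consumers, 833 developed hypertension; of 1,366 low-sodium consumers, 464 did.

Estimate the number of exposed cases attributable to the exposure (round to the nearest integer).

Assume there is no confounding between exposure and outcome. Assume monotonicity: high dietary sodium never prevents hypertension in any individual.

p₁ = P(outcome | exposed) = 833/980 = 0.85
p₀ = P(outcome | unexposed) = 464/1366 = 0.33968
PN = (p₁ − p₀)/p₁ = (0.85 − 0.33968) / 0.85 ≈ 0.60038.
Attributable cases ≈ PN × (exposed cases) = 0.60038 × 833 ≈ 500.12.

about 500 cases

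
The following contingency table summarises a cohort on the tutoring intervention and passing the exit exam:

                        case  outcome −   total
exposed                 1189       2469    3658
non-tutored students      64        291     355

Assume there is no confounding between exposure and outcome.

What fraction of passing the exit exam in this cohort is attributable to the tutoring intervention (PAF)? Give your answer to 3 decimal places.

p₁ = P(outcome | exposed) = 1189/3658 = 0.32504
p₀ = P(outcome | unexposed) = 64/355 = 0.18028
Exposure prevalence π = 3658/4013 = 0.91154; overall risk P(Y=1) = 0.31224.
Under exogeneity, PAF = [P(Y=1) − p₀]/P(Y=1).
PAF = (0.31224 − 0.18028) / 0.31224 ≈ 0.4226

PAF ≈ 0.423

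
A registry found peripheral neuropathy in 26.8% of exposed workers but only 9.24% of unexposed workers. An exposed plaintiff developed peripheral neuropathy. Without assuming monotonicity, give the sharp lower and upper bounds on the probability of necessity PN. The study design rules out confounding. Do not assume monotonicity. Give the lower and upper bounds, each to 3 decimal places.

p₁ = 0.268, p₀ = 0.0924.
Under exogeneity alone the bounds on PN are max{0,(p₁−p₀)/p₁} ≤ PN ≤ min{1,(1−p₀)/p₁}.
  lower = (p₁ − p₀)/p₁ = 0.1756 / 0.268 ≈ 0.6552
  upper = min{1, (1 − p₀)/p₁} = 0.9076 / 0.268 ≈ 3.3866 → capped at 1

0.655 ≤ PN ≤ 1.000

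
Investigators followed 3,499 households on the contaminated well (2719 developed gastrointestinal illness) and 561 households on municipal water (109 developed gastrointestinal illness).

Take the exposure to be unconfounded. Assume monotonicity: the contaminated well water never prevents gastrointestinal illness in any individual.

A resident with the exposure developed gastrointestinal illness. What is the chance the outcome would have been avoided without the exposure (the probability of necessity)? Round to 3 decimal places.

p₁ = P(outcome | exposed) = 2719/3499 = 0.77708
p₀ = P(outcome | unexposed) = 109/561 = 0.1943
Under exogeneity and monotonicity, PN = (p₁ − p₀) / p₁.
PN = (0.77708 − 0.1943) / 0.77708 = 0.58278 / 0.77708 ≈ 0.7500

PN ≈ 0.750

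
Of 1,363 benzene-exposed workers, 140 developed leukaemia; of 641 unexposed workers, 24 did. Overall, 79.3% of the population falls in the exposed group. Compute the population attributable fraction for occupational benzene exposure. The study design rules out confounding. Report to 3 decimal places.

p₁ = P(outcome | exposed) = 140/1363 = 0.10271
p₀ = P(outcome | unexposed) = 24/641 = 0.037441
Overall risk P(Y=1) = π·p₁ + (1−π)·p₀ = 0.793×0.10271 + 0.207×0.037441 = 0.089203.
Under exogeneity, PAF = [P(Y=1) − p₀] / P(Y=1).
PAF = (0.089203 − 0.037441) / 0.089203 ≈ 0.5803

PAF ≈ 0.580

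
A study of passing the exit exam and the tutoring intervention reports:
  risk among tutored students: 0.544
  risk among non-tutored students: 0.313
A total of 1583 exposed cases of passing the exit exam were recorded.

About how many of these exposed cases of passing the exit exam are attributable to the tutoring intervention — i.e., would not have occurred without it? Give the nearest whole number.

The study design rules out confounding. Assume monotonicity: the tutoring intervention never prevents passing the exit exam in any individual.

Let p₁ = 0.544, p₀ = 0.313.
PN = (p₁ − p₀)/p₁ = (0.544 − 0.313) / 0.544 ≈ 0.42463.
Attributable cases ≈ PN × (exposed cases) = 0.42463 × 1583 ≈ 672.19.

about 672 cases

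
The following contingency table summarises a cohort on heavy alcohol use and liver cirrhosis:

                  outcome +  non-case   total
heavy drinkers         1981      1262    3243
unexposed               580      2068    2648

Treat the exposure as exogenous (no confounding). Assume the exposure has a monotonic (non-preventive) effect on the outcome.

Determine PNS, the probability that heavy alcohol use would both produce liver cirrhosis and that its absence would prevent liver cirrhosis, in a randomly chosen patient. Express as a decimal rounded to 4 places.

PNS ≈ 0.3918

p₁ = P(outcome | exposed) = 1981/3243 = 0.61085
p₀ = P(outcome | unexposed) = 580/2648 = 0.21903
Under exogeneity and monotonicity, PNS = p₁ − p₀.
PNS = 0.61085 − 0.21903 = 0.39182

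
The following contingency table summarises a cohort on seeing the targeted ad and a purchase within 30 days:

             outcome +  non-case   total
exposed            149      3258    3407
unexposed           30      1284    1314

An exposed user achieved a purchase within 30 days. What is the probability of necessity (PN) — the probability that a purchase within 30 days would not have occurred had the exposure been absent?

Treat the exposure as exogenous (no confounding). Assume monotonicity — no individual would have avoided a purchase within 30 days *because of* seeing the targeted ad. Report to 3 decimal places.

p₁ = P(outcome | exposed) = 149/3407 = 0.043733
p₀ = P(outcome | unexposed) = 30/1314 = 0.022831
Under exogeneity and monotonicity, PN = (p₁ − p₀) / p₁.
PN = (0.043733 − 0.022831) / 0.043733 = 0.020902 / 0.043733 ≈ 0.4780

PN ≈ 0.478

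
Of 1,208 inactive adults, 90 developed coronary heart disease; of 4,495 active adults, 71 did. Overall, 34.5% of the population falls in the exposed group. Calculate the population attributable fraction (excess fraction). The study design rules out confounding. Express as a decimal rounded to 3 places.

PAF ≈ 0.562

p₁ = P(outcome | exposed) = 90/1208 = 0.074503
p₀ = P(outcome | unexposed) = 71/4495 = 0.015795
Overall risk P(Y=1) = π·p₁ + (1−π)·p₀ = 0.345×0.074503 + 0.655×0.015795 = 0.03605.
Under exogeneity, PAF = [P(Y=1) − p₀] / P(Y=1).
PAF = (0.03605 − 0.015795) / 0.03605 ≈ 0.5618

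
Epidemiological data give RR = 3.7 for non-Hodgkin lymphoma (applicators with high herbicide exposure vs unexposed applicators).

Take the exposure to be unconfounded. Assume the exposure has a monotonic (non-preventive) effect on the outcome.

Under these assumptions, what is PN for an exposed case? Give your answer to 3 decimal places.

PN ≈ 0.730

Under exogeneity and monotonicity, PN = (RR − 1) / RR = 1 − 1/RR.
PN = (3.7 − 1) / 3.7 = 2.7 / 3.7 ≈ 0.7297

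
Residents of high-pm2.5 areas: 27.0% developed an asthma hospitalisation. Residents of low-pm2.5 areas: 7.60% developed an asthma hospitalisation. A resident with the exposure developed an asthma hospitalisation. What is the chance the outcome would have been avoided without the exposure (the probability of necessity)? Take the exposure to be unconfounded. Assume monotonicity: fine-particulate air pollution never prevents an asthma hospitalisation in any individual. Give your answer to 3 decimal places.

PN ≈ 0.719

p₁ = 0.27, p₀ = 0.076.
Under exogeneity and monotonicity, PN = (p₁ − p₀) / p₁.
PN = (0.27 − 0.076) / 0.27 = 0.194 / 0.27 ≈ 0.7185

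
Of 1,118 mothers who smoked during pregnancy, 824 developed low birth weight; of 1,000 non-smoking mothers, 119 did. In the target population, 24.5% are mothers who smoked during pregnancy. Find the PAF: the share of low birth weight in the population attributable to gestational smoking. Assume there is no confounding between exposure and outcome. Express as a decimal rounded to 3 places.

PAF ≈ 0.560

p₁ = P(outcome | exposed) = 824/1118 = 0.73703
p₀ = P(outcome | unexposed) = 119/1000 = 0.119
Overall risk P(Y=1) = π·p₁ + (1−π)·p₀ = 0.245×0.73703 + 0.755×0.119 = 0.27042.
Under exogeneity, PAF = [P(Y=1) − p₀] / P(Y=1).
PAF = (0.27042 − 0.119) / 0.27042 ≈ 0.5599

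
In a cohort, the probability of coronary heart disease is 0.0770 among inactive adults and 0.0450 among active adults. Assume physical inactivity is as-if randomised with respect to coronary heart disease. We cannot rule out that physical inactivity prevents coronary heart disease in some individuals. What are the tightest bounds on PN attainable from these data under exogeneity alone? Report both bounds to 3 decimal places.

Let p₁ = 0.077, p₀ = 0.045.
Under exogeneity alone the bounds on PN are max{0,(p₁−p₀)/p₁} ≤ PN ≤ min{1,(1−p₀)/p₁}.
  lower = (p₁ − p₀)/p₁ = 0.032 / 0.077 ≈ 0.4156
  upper = min{1, (1 − p₀)/p₁} = 0.955 / 0.077 ≈ 12.4026 → capped at 1

0.416 ≤ PN ≤ 1.000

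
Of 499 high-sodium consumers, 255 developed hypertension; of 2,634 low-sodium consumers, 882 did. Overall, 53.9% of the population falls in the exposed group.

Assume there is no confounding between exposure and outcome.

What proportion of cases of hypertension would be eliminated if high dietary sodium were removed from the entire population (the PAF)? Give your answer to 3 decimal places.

PAF ≈ 0.221

p₁ = P(outcome | exposed) = 255/499 = 0.51102
p₀ = P(outcome | unexposed) = 882/2634 = 0.33485
Overall risk P(Y=1) = π·p₁ + (1−π)·p₀ = 0.539×0.51102 + 0.461×0.33485 = 0.42981.
Under exogeneity, PAF = [P(Y=1) − p₀] / P(Y=1).
PAF = (0.42981 − 0.33485) / 0.42981 ≈ 0.2209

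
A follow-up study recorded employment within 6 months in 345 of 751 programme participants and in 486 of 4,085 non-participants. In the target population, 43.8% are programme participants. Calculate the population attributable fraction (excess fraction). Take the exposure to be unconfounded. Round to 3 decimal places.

PAF ≈ 0.556

p₁ = P(outcome | exposed) = 345/751 = 0.45939
p₀ = P(outcome | unexposed) = 486/4085 = 0.11897
Overall risk P(Y=1) = π·p₁ + (1−π)·p₀ = 0.438×0.45939 + 0.562×0.11897 = 0.26807.
Under exogeneity, PAF = [P(Y=1) − p₀] / P(Y=1).
PAF = (0.26807 − 0.11897) / 0.26807 ≈ 0.5562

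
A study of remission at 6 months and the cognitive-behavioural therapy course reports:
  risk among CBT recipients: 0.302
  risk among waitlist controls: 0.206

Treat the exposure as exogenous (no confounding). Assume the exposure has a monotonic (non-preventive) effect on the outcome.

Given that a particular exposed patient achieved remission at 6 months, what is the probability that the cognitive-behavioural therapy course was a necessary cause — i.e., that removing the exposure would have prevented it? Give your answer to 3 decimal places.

PN ≈ 0.318

Let p₁ = 0.302, p₀ = 0.206.
Under exogeneity and monotonicity, PN = (p₁ − p₀) / p₁.
PN = (0.302 − 0.206) / 0.302 = 0.096 / 0.302 ≈ 0.3179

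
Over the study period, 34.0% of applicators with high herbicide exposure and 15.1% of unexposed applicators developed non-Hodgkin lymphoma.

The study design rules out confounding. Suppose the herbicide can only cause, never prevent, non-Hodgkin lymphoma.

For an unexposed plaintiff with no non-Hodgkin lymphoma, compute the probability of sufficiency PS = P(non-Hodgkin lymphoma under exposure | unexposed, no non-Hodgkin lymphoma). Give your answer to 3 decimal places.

PS ≈ 0.223

p₁ = 0.34, p₀ = 0.151.
Under exogeneity and monotonicity, PS = (p₁ − p₀) / (1 − p₀).
PS = (0.34 − 0.151) / (1 − 0.151) = 0.189 / 0.849 ≈ 0.2226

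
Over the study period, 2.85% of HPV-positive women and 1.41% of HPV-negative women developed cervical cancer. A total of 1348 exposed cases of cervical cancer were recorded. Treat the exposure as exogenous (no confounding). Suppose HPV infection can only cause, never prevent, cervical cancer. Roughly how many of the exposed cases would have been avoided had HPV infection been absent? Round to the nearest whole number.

p₁ = 0.0285, p₀ = 0.0141.
PN = (p₁ − p₀)/p₁ = (0.0285 − 0.0141) / 0.0285 ≈ 0.50526.
Attributable cases ≈ PN × (exposed cases) = 0.50526 × 1348 ≈ 681.09.

about 681 cases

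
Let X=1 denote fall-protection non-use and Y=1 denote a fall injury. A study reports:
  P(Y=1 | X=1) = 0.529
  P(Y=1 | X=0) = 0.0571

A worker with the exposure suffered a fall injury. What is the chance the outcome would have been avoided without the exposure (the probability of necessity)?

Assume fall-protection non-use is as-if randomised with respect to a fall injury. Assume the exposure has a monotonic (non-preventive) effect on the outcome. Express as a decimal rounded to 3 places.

PN ≈ 0.892

Let p₁ = 0.529, p₀ = 0.0571.
Under exogeneity and monotonicity, PN = (p₁ − p₀) / p₁.
PN = (0.529 − 0.0571) / 0.529 = 0.4719 / 0.529 ≈ 0.8921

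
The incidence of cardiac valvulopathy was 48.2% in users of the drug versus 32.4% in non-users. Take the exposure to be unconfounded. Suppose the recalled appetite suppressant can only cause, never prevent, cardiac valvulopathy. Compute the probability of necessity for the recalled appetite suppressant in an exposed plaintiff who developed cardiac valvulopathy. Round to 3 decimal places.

p₁ = 0.482, p₀ = 0.324.
Under exogeneity and monotonicity, PN = (p₁ − p₀) / p₁.
PN = (0.482 − 0.324) / 0.482 = 0.158 / 0.482 ≈ 0.3278

PN ≈ 0.328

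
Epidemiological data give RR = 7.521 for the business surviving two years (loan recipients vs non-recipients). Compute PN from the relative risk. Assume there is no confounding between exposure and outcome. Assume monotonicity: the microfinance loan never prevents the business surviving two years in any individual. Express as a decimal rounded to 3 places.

Under exogeneity and monotonicity, PN = (RR − 1) / RR = 1 − 1/RR.
PN = (7.521 − 1) / 7.521 = 6.521 / 7.521 ≈ 0.8670

PN ≈ 0.867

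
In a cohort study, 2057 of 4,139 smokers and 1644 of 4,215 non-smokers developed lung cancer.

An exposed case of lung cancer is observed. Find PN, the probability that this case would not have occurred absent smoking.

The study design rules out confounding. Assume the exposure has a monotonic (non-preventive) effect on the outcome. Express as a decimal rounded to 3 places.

p₁ = P(outcome | exposed) = 2057/4139 = 0.49698
p₀ = P(outcome | unexposed) = 1644/4215 = 0.39004
Under exogeneity and monotonicity, PN = (p₁ − p₀) / p₁.
PN = (0.49698 − 0.39004) / 0.49698 = 0.10694 / 0.49698 ≈ 0.2152

PN ≈ 0.215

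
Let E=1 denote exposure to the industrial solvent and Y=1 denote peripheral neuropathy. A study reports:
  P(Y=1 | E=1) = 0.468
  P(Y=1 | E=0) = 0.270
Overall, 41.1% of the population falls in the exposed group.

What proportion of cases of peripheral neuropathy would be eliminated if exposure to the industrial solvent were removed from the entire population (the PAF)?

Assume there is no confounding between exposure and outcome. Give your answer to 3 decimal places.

Let p₁ = 0.468, p₀ = 0.27.
Overall risk P(Y=1) = π·p₁ + (1−π)·p₀ = 0.411×0.468 + 0.589×0.27 = 0.35138.
Under exogeneity, PAF = [P(Y=1) − p₀] / P(Y=1).
PAF = (0.35138 − 0.27) / 0.35138 ≈ 0.2316

PAF ≈ 0.232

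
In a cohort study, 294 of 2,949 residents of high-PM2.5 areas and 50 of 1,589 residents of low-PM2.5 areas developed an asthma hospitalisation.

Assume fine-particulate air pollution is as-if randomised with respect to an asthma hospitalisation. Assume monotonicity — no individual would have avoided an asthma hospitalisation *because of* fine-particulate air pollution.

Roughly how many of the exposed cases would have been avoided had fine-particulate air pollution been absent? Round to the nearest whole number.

about 201 cases

p₁ = P(outcome | exposed) = 294/2949 = 0.099695
p₀ = P(outcome | unexposed) = 50/1589 = 0.031466
PN = (p₁ − p₀)/p₁ = (0.099695 − 0.031466) / 0.099695 ≈ 0.68437.
Attributable cases ≈ PN × (exposed cases) = 0.68437 × 294 ≈ 201.21.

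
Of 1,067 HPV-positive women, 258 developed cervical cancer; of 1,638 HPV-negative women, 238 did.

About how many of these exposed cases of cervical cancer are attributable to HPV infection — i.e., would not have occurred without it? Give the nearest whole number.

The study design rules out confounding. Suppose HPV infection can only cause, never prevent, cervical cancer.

about 103 cases

p₁ = P(outcome | exposed) = 258/1067 = 0.2418
p₀ = P(outcome | unexposed) = 238/1638 = 0.1453
PN = (p₁ − p₀)/p₁ = (0.2418 − 0.1453) / 0.2418 ≈ 0.39909.
Attributable cases ≈ PN × (exposed cases) = 0.39909 × 258 ≈ 102.97.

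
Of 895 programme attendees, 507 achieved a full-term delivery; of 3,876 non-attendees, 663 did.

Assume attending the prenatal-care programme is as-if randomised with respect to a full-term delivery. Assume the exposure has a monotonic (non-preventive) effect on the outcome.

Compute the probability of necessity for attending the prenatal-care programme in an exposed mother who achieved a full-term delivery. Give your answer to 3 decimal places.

PN ≈ 0.698

p₁ = P(outcome | exposed) = 507/895 = 0.56648
p₀ = P(outcome | unexposed) = 663/3876 = 0.17105
Under exogeneity and monotonicity, PN = (p₁ − p₀) / p₁.
PN = (0.56648 − 0.17105) / 0.56648 = 0.39543 / 0.56648 ≈ 0.6980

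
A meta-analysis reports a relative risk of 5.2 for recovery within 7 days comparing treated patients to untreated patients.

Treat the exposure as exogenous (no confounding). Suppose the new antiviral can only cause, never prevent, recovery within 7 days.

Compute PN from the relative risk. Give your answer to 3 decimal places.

Under exogeneity and monotonicity, PN = (RR − 1) / RR = 1 − 1/RR.
PN = (5.2 − 1) / 5.2 = 4.2 / 5.2 ≈ 0.8077

PN ≈ 0.808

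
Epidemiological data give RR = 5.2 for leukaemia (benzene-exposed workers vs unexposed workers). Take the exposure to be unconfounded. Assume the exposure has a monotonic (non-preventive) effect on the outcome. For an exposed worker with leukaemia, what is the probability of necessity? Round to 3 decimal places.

PN ≈ 0.808

Under exogeneity and monotonicity, PN = (RR − 1) / RR = 1 − 1/RR.
PN = (5.2 − 1) / 5.2 = 4.2 / 5.2 ≈ 0.8077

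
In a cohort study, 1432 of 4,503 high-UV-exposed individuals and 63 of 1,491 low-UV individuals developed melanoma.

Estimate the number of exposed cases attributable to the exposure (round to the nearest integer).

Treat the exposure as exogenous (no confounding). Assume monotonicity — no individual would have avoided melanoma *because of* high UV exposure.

p₁ = P(outcome | exposed) = 1432/4503 = 0.31801
p₀ = P(outcome | unexposed) = 63/1491 = 0.042254
PN = (p₁ − p₀)/p₁ = (0.31801 − 0.042254) / 0.31801 ≈ 0.86713.
Attributable cases ≈ PN × (exposed cases) = 0.86713 × 1432 ≈ 1241.73.

about 1242 cases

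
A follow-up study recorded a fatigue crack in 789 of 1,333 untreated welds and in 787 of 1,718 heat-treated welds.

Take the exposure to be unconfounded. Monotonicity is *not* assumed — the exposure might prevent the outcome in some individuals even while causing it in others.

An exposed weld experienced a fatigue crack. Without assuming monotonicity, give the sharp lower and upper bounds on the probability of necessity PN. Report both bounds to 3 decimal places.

p₁ = P(outcome | exposed) = 789/1333 = 0.5919
p₀ = P(outcome | unexposed) = 787/1718 = 0.45809
Under exogeneity alone the bounds on PN are max{0,(p₁−p₀)/p₁} ≤ PN ≤ min{1,(1−p₀)/p₁}.
  lower = (p₁ − p₀)/p₁ = 0.13381 / 0.5919 ≈ 0.2261
  upper = min{1, (1 − p₀)/p₁} = 0.54191 / 0.5919 ≈ 0.9155

0.226 ≤ PN ≤ 0.916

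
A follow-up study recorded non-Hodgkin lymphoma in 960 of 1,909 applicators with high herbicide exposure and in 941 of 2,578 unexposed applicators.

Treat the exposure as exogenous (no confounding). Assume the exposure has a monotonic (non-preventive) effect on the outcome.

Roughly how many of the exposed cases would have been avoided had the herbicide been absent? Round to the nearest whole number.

p₁ = P(outcome | exposed) = 960/1909 = 0.50288
p₀ = P(outcome | unexposed) = 941/2578 = 0.36501
PN = (p₁ − p₀)/p₁ = (0.50288 − 0.36501) / 0.50288 ≈ 0.27416.
Attributable cases ≈ PN × (exposed cases) = 0.27416 × 960 ≈ 263.19.

about 263 cases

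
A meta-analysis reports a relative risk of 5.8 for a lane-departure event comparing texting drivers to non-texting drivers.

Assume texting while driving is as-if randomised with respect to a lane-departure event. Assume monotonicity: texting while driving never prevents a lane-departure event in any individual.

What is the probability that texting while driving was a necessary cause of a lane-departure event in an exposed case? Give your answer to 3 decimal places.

Under exogeneity and monotonicity, PN = (RR − 1) / RR = 1 − 1/RR.
PN = (5.8 − 1) / 5.8 = 4.8 / 5.8 ≈ 0.8276

PN ≈ 0.828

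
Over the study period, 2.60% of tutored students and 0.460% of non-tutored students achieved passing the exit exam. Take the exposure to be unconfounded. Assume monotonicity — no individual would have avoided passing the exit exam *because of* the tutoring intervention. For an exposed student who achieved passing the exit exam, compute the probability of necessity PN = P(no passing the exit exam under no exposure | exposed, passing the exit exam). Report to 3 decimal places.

p₁ = 0.026, p₀ = 0.0046.
Under exogeneity and monotonicity, PN = (p₁ − p₀) / p₁.
PN = (0.026 − 0.0046) / 0.026 = 0.0214 / 0.026 ≈ 0.8231

PN ≈ 0.823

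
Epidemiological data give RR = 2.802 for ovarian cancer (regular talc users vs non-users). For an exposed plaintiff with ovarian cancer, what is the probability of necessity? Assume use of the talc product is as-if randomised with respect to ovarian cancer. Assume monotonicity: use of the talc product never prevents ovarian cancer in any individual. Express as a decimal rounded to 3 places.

PN ≈ 0.643

Under exogeneity and monotonicity, PN = (RR − 1) / RR = 1 − 1/RR.
PN = (2.802 − 1) / 2.802 = 1.802 / 2.802 ≈ 0.6431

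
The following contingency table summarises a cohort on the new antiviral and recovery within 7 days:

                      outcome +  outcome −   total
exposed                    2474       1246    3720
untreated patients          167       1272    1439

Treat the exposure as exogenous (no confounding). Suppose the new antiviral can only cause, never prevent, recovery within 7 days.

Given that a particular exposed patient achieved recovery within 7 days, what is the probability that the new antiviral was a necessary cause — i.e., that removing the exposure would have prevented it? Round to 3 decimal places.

p₁ = P(outcome | exposed) = 2474/3720 = 0.66505
p₀ = P(outcome | unexposed) = 167/1439 = 0.11605
Under exogeneity and monotonicity, PN = (p₁ − p₀) / p₁.
PN = (0.66505 − 0.11605) / 0.66505 = 0.549 / 0.66505 ≈ 0.8255

PN ≈ 0.825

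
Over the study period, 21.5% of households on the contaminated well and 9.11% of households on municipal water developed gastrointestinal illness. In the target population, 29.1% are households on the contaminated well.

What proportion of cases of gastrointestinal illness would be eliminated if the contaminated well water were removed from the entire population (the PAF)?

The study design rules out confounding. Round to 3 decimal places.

PAF ≈ 0.284

p₁ = 0.215, p₀ = 0.0911.
Overall risk P(Y=1) = π·p₁ + (1−π)·p₀ = 0.291×0.215 + 0.709×0.0911 = 0.12715.
Under exogeneity, PAF = [P(Y=1) − p₀] / P(Y=1).
PAF = (0.12715 − 0.0911) / 0.12715 ≈ 0.2836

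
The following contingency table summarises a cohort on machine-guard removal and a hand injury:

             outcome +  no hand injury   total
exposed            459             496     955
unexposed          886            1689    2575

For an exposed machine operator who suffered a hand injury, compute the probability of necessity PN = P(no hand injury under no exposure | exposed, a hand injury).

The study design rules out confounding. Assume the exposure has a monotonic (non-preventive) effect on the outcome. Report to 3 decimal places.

p₁ = P(outcome | exposed) = 459/955 = 0.48063
p₀ = P(outcome | unexposed) = 886/2575 = 0.34408
Under exogeneity and monotonicity, PN = (p₁ − p₀)/p₁.
PN = (0.48063 − 0.34408) / 0.48063 ≈ 0.2841

PN ≈ 0.284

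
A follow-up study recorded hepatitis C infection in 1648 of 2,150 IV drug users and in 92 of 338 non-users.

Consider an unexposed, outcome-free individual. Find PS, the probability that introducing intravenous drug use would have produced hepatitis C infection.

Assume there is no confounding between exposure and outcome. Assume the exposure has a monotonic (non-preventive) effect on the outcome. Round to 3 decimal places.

p₁ = P(outcome | exposed) = 1648/2150 = 0.76651
p₀ = P(outcome | unexposed) = 92/338 = 0.27219
Under exogeneity and monotonicity, PS = (p₁ − p₀) / (1 − p₀).
PS = (0.76651 − 0.27219) / (1 − 0.27219) = 0.49432 / 0.72781 ≈ 0.6792

PS ≈ 0.679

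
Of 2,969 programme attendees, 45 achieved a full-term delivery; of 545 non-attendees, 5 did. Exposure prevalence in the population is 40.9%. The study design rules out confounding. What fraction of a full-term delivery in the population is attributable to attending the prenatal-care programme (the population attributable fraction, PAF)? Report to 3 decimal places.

p₁ = P(outcome | exposed) = 45/2969 = 0.015157
p₀ = P(outcome | unexposed) = 5/545 = 0.0091743
Overall risk P(Y=1) = π·p₁ + (1−π)·p₀ = 0.409×0.015157 + 0.591×0.0091743 = 0.011621.
Under exogeneity, PAF = [P(Y=1) − p₀] / P(Y=1).
PAF = (0.011621 − 0.0091743) / 0.011621 ≈ 0.2105

PAF ≈ 0.211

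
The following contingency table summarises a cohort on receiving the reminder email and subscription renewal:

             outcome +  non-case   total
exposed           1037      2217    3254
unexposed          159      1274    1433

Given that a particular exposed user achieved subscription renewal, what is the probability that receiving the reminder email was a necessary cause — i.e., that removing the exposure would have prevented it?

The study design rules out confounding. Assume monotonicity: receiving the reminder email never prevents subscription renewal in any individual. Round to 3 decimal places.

p₁ = P(outcome | exposed) = 1037/3254 = 0.31868
p₀ = P(outcome | unexposed) = 159/1433 = 0.11096
Under exogeneity and monotonicity, PN = (p₁ − p₀)/p₁.
PN = (0.31868 − 0.11096) / 0.31868 ≈ 0.6518

PN ≈ 0.652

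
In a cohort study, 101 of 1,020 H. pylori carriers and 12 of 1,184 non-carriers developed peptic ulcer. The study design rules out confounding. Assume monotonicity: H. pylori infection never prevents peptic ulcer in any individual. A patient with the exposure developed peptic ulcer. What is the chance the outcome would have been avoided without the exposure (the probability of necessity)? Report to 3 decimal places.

PN ≈ 0.898

p₁ = P(outcome | exposed) = 101/1020 = 0.09902
p₀ = P(outcome | unexposed) = 12/1184 = 0.010135
Under exogeneity and monotonicity, PN = (p₁ − p₀) / p₁.
PN = (0.09902 − 0.010135) / 0.09902 = 0.088884 / 0.09902 ≈ 0.8976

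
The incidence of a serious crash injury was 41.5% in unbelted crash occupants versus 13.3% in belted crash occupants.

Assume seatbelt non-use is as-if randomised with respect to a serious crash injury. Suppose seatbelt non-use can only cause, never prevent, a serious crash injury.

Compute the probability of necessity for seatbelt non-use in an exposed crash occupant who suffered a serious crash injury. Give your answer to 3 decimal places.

PN ≈ 0.680

p₁ = 0.415, p₀ = 0.133.
Under exogeneity and monotonicity, PN = (p₁ − p₀) / p₁.
PN = (0.415 − 0.133) / 0.415 = 0.282 / 0.415 ≈ 0.6795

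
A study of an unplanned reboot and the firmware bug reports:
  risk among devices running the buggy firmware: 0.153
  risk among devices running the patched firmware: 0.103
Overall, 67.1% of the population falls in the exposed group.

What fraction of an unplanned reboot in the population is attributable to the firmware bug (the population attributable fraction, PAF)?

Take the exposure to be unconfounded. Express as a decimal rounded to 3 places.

PAF ≈ 0.246

Let p₁ = 0.153, p₀ = 0.103.
Overall risk P(Y=1) = π·p₁ + (1−π)·p₀ = 0.671×0.153 + 0.329×0.103 = 0.13655.
Under exogeneity, PAF = [P(Y=1) − p₀] / P(Y=1).
PAF = (0.13655 − 0.103) / 0.13655 ≈ 0.2457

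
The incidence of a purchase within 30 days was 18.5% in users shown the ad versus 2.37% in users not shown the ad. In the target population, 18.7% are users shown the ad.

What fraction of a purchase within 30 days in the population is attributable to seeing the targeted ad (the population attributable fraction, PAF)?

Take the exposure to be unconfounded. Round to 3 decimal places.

PAF ≈ 0.560

p₁ = 0.185, p₀ = 0.0237.
Overall risk P(Y=1) = π·p₁ + (1−π)·p₀ = 0.187×0.185 + 0.813×0.0237 = 0.053863.
Under exogeneity, PAF = [P(Y=1) − p₀] / P(Y=1).
PAF = (0.053863 − 0.0237) / 0.053863 ≈ 0.5600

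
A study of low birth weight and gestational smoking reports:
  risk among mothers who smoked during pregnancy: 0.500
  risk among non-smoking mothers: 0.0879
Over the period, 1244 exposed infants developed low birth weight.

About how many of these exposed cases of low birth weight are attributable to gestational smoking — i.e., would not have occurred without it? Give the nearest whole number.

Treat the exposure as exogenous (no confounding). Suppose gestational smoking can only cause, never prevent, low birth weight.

about 1025 cases

Let p₁ = 0.5, p₀ = 0.0879.
PN = (p₁ − p₀)/p₁ = (0.5 − 0.0879) / 0.5 ≈ 0.82420.
Attributable cases ≈ PN × (exposed cases) = 0.82420 × 1244 ≈ 1025.30.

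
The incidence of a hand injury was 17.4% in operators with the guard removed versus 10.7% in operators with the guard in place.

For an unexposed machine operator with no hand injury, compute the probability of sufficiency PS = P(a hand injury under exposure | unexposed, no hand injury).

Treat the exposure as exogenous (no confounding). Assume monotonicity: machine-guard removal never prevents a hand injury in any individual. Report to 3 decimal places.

p₁ = 0.174, p₀ = 0.107.
Under exogeneity and monotonicity, PS = (p₁ − p₀) / (1 − p₀).
PS = (0.174 − 0.107) / (1 − 0.107) = 0.067 / 0.893 ≈ 0.0750

PS ≈ 0.075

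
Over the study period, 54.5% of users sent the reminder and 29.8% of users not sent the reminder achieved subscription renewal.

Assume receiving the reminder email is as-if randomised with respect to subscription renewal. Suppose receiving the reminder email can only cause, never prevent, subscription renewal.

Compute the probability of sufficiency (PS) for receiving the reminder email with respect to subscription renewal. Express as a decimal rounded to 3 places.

p₁ = 0.545, p₀ = 0.298.
Under exogeneity and monotonicity, PS = (p₁ − p₀) / (1 − p₀).
PS = (0.545 − 0.298) / (1 − 0.298) = 0.247 / 0.702 ≈ 0.3519

PS ≈ 0.352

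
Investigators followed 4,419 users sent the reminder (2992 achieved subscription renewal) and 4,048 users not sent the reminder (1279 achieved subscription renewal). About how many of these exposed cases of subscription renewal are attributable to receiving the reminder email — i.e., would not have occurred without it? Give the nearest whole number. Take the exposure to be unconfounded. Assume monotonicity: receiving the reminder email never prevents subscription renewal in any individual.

p₁ = P(outcome | exposed) = 2992/4419 = 0.67708
p₀ = P(outcome | unexposed) = 1279/4048 = 0.31596
PN = (p₁ − p₀)/p₁ = (0.67708 − 0.31596) / 0.67708 ≈ 0.53335.
Attributable cases ≈ PN × (exposed cases) = 0.53335 × 2992 ≈ 1595.78.

about 1596 cases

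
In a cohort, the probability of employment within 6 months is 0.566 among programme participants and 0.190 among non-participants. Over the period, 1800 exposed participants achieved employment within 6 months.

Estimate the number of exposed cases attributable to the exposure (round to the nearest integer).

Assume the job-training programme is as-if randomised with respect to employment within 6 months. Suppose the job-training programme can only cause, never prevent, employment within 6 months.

Let p₁ = 0.566, p₀ = 0.19.
PN = (p₁ − p₀)/p₁ = (0.566 − 0.19) / 0.566 ≈ 0.66431.
Attributable cases ≈ PN × (exposed cases) = 0.66431 × 1800 ≈ 1195.76.

about 1196 cases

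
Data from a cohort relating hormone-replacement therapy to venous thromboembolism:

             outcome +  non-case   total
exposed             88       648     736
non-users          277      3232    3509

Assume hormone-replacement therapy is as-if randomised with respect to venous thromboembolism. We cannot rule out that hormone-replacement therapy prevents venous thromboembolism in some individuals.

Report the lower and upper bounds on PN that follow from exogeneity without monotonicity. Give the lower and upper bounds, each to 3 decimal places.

p₁ = P(outcome | exposed) = 88/736 = 0.11957
p₀ = P(outcome | unexposed) = 277/3509 = 0.07894
Under exogeneity alone the bounds on PN are max{0,(p₁−p₀)/p₁} ≤ PN ≤ min{1,(1−p₀)/p₁}.
  lower = (p₁ − p₀)/p₁ = 0.040625 / 0.11957 ≈ 0.3398
  upper = min{1, (1 − p₀)/p₁} = 0.92106 / 0.11957 ≈ 7.7034 → capped at 1

0.340 ≤ PN ≤ 1.000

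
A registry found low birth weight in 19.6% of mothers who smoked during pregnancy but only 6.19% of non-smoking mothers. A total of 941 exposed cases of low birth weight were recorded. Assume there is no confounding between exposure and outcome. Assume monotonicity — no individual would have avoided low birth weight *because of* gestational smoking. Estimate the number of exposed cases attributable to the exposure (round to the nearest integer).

p₁ = 0.196, p₀ = 0.0619.
PN = (p₁ − p₀)/p₁ = (0.196 − 0.0619) / 0.196 ≈ 0.68418.
Attributable cases ≈ PN × (exposed cases) = 0.68418 × 941 ≈ 643.82.

about 644 cases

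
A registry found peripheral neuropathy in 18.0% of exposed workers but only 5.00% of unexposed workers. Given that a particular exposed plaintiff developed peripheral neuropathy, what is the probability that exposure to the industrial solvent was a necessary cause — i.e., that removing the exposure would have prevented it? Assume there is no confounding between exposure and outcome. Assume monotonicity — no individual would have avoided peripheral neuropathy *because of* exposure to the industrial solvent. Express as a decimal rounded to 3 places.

PN ≈ 0.722

p₁ = 0.18, p₀ = 0.05.
Under exogeneity and monotonicity, PN = (p₁ − p₀) / p₁.
PN = (0.18 − 0.05) / 0.18 = 0.13 / 0.18 ≈ 0.7222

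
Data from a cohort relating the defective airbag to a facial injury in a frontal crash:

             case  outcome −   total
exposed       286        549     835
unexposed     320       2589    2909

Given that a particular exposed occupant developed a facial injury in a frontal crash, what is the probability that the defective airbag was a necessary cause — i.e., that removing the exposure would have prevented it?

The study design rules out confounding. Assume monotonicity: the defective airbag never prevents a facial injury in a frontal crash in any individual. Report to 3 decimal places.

PN ≈ 0.679

p₁ = P(outcome | exposed) = 286/835 = 0.34251
p₀ = P(outcome | unexposed) = 320/2909 = 0.11
Under exogeneity and monotonicity, PN = (p₁ − p₀)/p₁.
PN = (0.34251 − 0.11) / 0.34251 ≈ 0.6788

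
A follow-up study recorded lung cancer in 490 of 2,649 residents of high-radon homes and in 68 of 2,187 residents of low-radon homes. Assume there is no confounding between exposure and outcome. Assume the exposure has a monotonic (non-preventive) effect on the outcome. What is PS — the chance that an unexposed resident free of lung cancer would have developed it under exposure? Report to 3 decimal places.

PS ≈ 0.159

p₁ = P(outcome | exposed) = 490/2649 = 0.18498
p₀ = P(outcome | unexposed) = 68/2187 = 0.031093
Under exogeneity and monotonicity, PS = (p₁ − p₀) / (1 − p₀).
PS = (0.18498 − 0.031093) / (1 − 0.031093) = 0.15388 / 0.96891 ≈ 0.1588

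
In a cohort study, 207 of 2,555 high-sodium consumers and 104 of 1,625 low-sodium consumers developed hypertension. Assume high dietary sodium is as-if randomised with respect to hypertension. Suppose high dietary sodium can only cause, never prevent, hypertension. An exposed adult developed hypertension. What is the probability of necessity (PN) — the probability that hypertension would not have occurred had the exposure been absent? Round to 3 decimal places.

p₁ = P(outcome | exposed) = 207/2555 = 0.081018
p₀ = P(outcome | unexposed) = 104/1625 = 0.064
Under exogeneity and monotonicity, PN = (p₁ − p₀) / p₁.
PN = (0.081018 − 0.064) / 0.081018 = 0.017018 / 0.081018 ≈ 0.2100

PN ≈ 0.210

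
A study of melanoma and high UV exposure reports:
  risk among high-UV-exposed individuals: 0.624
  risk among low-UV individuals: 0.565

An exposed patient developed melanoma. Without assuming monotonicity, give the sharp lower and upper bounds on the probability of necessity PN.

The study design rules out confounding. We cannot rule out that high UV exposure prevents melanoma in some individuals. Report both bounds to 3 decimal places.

0.095 ≤ PN ≤ 0.697

Let p₁ = 0.624, p₀ = 0.565.
Under exogeneity alone the bounds on PN are max{0,(p₁−p₀)/p₁} ≤ PN ≤ min{1,(1−p₀)/p₁}.
  lower = (p₁ − p₀)/p₁ = 0.059 / 0.624 ≈ 0.0946
  upper = min{1, (1 − p₀)/p₁} = 0.435 / 0.624 ≈ 0.6971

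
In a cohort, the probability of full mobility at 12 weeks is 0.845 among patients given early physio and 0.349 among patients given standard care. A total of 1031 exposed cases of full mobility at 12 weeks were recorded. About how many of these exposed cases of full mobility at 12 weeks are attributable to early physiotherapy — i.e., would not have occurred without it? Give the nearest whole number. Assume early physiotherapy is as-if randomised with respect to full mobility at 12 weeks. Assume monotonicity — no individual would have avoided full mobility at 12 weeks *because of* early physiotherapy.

about 605 cases

Let p₁ = 0.845, p₀ = 0.349.
PN = (p₁ − p₀)/p₁ = (0.845 − 0.349) / 0.845 ≈ 0.58698.
Attributable cases ≈ PN × (exposed cases) = 0.58698 × 1031 ≈ 605.18.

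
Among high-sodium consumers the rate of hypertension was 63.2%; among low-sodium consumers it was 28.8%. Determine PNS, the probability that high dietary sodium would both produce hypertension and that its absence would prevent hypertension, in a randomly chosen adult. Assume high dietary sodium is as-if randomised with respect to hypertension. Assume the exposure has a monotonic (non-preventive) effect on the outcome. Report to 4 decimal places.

p₁ = 0.632, p₀ = 0.288.
Under exogeneity and monotonicity, PNS = p₁ − p₀.
PNS = 0.632 − 0.288 = 0.344

PNS ≈ 0.3440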